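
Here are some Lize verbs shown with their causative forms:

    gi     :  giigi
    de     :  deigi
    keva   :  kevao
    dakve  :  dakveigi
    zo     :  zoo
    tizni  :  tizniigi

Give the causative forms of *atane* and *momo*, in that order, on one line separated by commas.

ataneigi, momoo

The pattern is front/back vowel harmony: -igi when the last vowel of the stem is a front vowel (*gi*, *de*, *dakve*, *tizni*); -o when the last vowel of the stem is a back vowel (*keva*, *zo*).
*atane*: last vowel = /e/, a front vowel → -igi → *ataneigi*.
Since the last vowel of *momo* is /o/ (a back vowel), it takes -o, giving *momoo*.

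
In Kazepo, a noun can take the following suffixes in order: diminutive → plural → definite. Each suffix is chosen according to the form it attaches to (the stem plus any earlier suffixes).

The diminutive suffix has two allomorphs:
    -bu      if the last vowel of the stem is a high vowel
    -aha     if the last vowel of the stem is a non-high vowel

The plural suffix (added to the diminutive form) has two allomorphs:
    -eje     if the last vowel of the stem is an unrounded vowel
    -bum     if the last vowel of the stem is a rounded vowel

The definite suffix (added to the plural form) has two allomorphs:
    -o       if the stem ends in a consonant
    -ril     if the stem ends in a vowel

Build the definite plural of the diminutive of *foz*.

*foz* — last vowel /o/ (a non-high vowel) → -aha → *fozaha*.
The diminutive form *fozaha* — last vowel /a/ (an unrounded vowel) → -eje → *fozahaeje*.
The plural form *fozahaeje* — final sound /e/ (a vowel) → -ril → *fozahaejeril*.

fozahaejeril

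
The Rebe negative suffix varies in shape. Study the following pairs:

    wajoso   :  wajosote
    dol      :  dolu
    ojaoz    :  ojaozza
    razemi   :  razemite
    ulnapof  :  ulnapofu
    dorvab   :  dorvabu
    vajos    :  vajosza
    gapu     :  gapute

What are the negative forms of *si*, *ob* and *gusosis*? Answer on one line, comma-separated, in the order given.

The pattern is sibilance of the final sound: -za when the stem ends in a sibilant (*ojaoz*, *vajos*); -u when the stem ends in a non-sibilant consonant (*dol*, *ulnapof*, *dorvab*); -te when the stem ends in a vowel (*wajoso*, *razemi*, *gapu*).
*si* — final sound /i/ (a vowel) → -te → *site*.
The final sound of *ob* is /b/, which is a non-sibilant consonant, so the suffix is -u, giving *obu*.
The final sound of *gusosis* is /s/, which is a sibilant, so the suffix is -za, giving *gusosisza*.

site, obu, gusosisza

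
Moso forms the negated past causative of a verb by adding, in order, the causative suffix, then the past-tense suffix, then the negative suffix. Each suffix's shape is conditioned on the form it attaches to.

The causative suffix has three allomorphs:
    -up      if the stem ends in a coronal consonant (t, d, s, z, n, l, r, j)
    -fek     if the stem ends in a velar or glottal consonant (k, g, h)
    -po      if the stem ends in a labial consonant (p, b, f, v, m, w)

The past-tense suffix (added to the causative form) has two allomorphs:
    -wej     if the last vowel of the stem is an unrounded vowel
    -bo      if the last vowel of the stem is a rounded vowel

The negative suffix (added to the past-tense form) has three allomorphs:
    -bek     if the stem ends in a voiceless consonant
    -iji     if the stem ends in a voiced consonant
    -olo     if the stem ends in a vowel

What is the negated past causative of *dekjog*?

dekjogfekwejiji

*dekjog*: final consonant = /g/, velar/glottal → -fek → *dekjogfek*.
The last vowel of the causative form *dekjogfek* is /e/, which is an unrounded vowel, so the past-tense suffix is -wej, giving *dekjogfekwej*.
The past-tense form *dekjogfekwej* — final sound /j/ (a voiced consonant) → -iji → *dekjogfekwejiji*.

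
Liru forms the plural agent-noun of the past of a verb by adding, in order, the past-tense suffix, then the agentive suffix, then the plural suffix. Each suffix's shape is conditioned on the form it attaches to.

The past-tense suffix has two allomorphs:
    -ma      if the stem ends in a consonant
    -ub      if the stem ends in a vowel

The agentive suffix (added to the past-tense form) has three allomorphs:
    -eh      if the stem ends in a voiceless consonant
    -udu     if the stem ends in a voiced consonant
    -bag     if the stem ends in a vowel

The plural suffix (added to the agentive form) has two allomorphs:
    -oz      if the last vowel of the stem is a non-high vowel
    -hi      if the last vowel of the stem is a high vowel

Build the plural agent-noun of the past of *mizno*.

The final sound of *mizno* is /o/, which is a vowel, so the past-tense suffix is -ub, giving *miznoub*.
The final sound of the past-tense form *miznoub* is /b/, which is a voiced consonant, so the agentive suffix is -udu, giving *miznoubudu*.
The agentive form *miznoubudu*: last vowel = /u/, a high vowel → -hi → *miznoubuduhi*.

miznoubuduhi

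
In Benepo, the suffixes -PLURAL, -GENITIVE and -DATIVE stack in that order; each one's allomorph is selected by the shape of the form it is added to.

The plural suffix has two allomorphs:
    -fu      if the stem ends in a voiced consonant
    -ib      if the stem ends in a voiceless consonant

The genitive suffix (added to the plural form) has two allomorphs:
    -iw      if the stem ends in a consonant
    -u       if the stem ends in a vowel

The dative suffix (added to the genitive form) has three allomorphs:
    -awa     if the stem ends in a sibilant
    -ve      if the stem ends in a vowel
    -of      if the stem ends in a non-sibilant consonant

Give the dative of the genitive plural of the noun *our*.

*our* — final consonant /r/ (voiced) → -fu → *ourfu*.
The plural form *ourfu*: final sound = /u/, a vowel → -u → *ourfuu*.
Since the final sound of the genitive form *ourfuu* is /u/ (a vowel), it takes -ve, giving *ourfuuve*.

ourfuuve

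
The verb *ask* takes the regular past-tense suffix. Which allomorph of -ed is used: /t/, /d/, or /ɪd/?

The stem *ask* ends in a voiceless consonant other than /t/.
The -ed suffix is realized as /ɪd/ after /t, d/; as /t/ after other voiceless consonants; and as /d/ after other voiced sounds.
So -ed on *ask* is pronounced /t/.

/t/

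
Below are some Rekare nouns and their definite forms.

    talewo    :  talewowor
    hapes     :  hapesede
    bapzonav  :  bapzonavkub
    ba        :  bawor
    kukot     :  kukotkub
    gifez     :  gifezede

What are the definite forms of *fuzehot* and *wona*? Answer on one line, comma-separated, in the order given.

Looking at the final sound of each stem: -ede when the stem ends in a sibilant (*hapes*, *gifez*); -kub when the stem ends in a non-sibilant consonant (*bapzonav*, *kukot*); -wor when the stem ends in a vowel (*talewo*, *ba*).
*fuzehot*: final sound = /t/, a non-sibilant consonant → -kub → *fuzehotkub*.
The final sound of *wona* is /a/, which is a vowel, so the suffix is -wor, giving *wonawor*.

fuzehotkub, wonawor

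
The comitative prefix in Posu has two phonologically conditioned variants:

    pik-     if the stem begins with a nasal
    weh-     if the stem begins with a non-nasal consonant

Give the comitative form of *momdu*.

Since the first consonant of *momdu* is /m/ (a nasal), it takes pik-, giving *pikmomdu*.

pikmomdu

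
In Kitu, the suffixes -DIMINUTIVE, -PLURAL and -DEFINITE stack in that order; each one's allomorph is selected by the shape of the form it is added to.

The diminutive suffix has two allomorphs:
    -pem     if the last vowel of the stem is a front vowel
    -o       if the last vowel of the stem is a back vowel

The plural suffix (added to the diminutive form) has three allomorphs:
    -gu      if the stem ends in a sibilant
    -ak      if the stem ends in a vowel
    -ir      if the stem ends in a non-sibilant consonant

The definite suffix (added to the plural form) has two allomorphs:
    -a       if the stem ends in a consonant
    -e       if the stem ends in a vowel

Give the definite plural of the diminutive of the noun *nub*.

*nub*: last vowel = /u/, a back vowel → -o → *nubo*.
The diminutive form *nubo* — final sound /o/ (a vowel) → -ak → *nuboak*.
The plural form *nuboak*: final sound = /k/, a consonant → -a → *nuboaka*.

nuboaka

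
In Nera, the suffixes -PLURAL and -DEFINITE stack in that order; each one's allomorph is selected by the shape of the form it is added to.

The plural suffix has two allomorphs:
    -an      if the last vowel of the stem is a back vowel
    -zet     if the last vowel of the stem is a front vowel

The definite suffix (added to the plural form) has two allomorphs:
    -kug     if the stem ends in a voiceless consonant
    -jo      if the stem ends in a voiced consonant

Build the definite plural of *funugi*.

The last vowel of *funugi* is /i/, which is a front vowel, so the plural suffix is -zet, giving *funugizet*.
The final consonant of the plural form *funugizet* is /t/, which is voiceless, so the definite suffix is -kug, giving *funugizetkug*.

funugizetkug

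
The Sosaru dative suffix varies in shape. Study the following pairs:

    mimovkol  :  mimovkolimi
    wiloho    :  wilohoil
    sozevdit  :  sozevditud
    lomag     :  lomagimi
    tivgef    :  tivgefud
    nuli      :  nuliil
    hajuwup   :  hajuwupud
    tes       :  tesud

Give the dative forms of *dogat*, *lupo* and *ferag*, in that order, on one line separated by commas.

The pattern is voicing of the final sound: -ud when the stem ends in a voiceless consonant (*sozevdit*, *tivgef*, *hajuwup*, *tes*); -imi when the stem ends in a voiced consonant (*mimovkol*, *lomag*); -il when the stem ends in a vowel (*wiloho*, *nuli*).
*dogat* — final sound /t/ (a voiceless consonant) → -ud → *dogatud*.
*lupo*: final sound = /o/, a vowel → -il → *lupoil*.
*ferag*: final sound = /g/, a voiced consonant → -imi → *feragimi*.

dogatud, lupoil, feragimi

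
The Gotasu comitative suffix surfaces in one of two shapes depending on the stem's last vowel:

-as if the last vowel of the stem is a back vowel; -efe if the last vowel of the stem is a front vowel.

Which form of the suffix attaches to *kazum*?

-as

*kazum*: last vowel = /u/, a back vowel → -as.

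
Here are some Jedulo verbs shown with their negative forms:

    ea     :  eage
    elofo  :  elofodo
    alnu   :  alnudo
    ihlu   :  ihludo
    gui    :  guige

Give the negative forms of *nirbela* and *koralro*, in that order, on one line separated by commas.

nirbelage, koralrodo

Looking at the last vowel of each stem: -do when the last vowel of the stem is a rounded vowel (*elofo*, *alnu*, *ihlu*); -ge when the last vowel of the stem is an unrounded vowel (*ea*, *gui*).
*nirbela* — last vowel /a/ (an unrounded vowel) → -ge → *nirbelage*.
The last vowel of *koralro* is /o/, which is a rounded vowel, so the suffix is -do, giving *koralrodo*.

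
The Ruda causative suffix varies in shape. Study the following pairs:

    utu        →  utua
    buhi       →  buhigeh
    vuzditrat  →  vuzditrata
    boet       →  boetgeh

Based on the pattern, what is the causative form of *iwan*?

iwana

The suffix is conditioned by the last vowel: -geh when the last vowel of the stem is a front vowel (*buhi*, *boet*); -a when the last vowel of the stem is a back vowel (*utu*, *vuzditrat*).
*iwan* — last vowel /a/ (a back vowel) → -a → *iwana*.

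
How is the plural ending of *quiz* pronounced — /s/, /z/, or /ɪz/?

/ɪz/

The stem *quiz* ends in a sibilant (/s, z, ʃ, ʒ, tʃ, dʒ/).
The plural suffix surfaces as /ɪz/ after sibilants, /s/ after other voiceless consonants, and /z/ after other voiced sounds.
So the plural -s on *quiz* is pronounced /ɪz/.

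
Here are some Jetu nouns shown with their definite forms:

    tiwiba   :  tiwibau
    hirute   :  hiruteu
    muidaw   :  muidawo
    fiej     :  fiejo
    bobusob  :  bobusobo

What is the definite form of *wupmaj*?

wupmajo

The alternation tracks the final sound of the stem — -o when the stem ends in a consonant (*muidaw*, *fiej*, *bobusob*); -u when the stem ends in a vowel (*tiwiba*, *hirute*).
Since the final sound of *wupmaj* is /j/ (a consonant), it takes -o, giving *wupmajo*.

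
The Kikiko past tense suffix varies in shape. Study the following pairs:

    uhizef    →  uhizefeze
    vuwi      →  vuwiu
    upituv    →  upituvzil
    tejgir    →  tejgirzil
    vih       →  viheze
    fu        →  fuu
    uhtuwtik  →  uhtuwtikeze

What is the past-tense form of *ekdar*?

The suffix is conditioned by the final sound: -eze when the stem ends in a voiceless consonant (*uhizef*, *vih*, *uhtuwtik*); -zil when the stem ends in a voiced consonant (*upituv*, *tejgir*); -u when the stem ends in a vowel (*vuwi*, *fu*).
Since the final sound of *ekdar* is /r/ (a voiced consonant), it takes -zil, giving *ekdarzil*.

ekdarzil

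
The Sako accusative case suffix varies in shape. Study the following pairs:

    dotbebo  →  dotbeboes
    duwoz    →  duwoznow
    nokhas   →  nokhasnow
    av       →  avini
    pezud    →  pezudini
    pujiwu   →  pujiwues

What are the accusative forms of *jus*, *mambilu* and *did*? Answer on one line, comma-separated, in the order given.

jusnow, mambilues, didini

The suffix is conditioned by the final sound: -now when the stem ends in a sibilant (*duwoz*, *nokhas*); -ini when the stem ends in a non-sibilant consonant (*av*, *pezud*); -es when the stem ends in a vowel (*dotbebo*, *pujiwu*).
*jus*: final sound = /s/, a sibilant → -now → *jusnow*.
The final sound of *mambilu* is /u/, which is a vowel, so the suffix is -es, giving *mambilues*.
*did*: final sound = /d/, a non-sibilant consonant → -ini → *didini*.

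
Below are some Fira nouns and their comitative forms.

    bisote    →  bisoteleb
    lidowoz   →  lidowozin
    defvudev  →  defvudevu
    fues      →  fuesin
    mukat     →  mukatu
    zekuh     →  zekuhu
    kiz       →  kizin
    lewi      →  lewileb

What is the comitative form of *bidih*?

Looking at the final sound of each stem: -in when the stem ends in a sibilant (*lidowoz*, *fues*, *kiz*); -u when the stem ends in a non-sibilant consonant (*defvudev*, *mukat*, *zekuh*); -leb when the stem ends in a vowel (*bisote*, *lewi*).
Since the final sound of *bidih* is /h/ (a non-sibilant consonant), it takes -u, giving *bidihu*.

bidihu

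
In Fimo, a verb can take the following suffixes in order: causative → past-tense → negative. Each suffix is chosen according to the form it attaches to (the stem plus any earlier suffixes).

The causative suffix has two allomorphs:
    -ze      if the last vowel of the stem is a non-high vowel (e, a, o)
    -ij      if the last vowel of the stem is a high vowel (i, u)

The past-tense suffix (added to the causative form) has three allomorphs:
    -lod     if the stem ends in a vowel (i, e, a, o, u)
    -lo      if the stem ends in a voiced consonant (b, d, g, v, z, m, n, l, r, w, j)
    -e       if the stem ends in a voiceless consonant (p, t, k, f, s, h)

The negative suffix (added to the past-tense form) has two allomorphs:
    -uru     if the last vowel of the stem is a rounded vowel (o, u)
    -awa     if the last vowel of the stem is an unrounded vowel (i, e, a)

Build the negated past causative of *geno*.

Since the last vowel of *geno* is /o/ (a non-high vowel), it takes -ze, giving *genoze*.
Since the final sound of the causative form *genoze* is /e/ (a vowel), it takes -lod, giving *genozelod*.
The last vowel of the past-tense form *genozelod* is /o/, which is a rounded vowel, so the negative suffix is -uru, giving *genozeloduru*.

genozeloduru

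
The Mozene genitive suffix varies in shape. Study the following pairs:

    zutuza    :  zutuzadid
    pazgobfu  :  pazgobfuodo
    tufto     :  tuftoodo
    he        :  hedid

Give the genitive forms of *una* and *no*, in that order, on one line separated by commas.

unadid, noodo

Looking at the last vowel of each stem: -odo when the last vowel of the stem is a rounded vowel (*pazgobfu*, *tufto*); -did when the last vowel of the stem is an unrounded vowel (*zutuza*, *he*).
*una* — last vowel /a/ (an unrounded vowel) → -did → *unadid*.
The last vowel of *no* is /o/, which is a rounded vowel, so the suffix is -odo, giving *noodo*.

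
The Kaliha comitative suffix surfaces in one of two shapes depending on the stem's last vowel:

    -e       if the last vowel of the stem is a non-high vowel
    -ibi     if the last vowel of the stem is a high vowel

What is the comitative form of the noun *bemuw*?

*bemuw* — last vowel /u/ (a high vowel) → -ibi → *bemuwibi*.

bemuwibi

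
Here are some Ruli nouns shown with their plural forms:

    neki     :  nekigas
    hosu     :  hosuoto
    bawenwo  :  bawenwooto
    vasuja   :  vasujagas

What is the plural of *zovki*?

Looking at the last vowel of each stem: -oto when the last vowel of the stem is a rounded vowel (*hosu*, *bawenwo*); -gas when the last vowel of the stem is an unrounded vowel (*neki*, *vasuja*).
*zovki* — last vowel /i/ (an unrounded vowel) → -gas → *zovkigas*.

zovkigas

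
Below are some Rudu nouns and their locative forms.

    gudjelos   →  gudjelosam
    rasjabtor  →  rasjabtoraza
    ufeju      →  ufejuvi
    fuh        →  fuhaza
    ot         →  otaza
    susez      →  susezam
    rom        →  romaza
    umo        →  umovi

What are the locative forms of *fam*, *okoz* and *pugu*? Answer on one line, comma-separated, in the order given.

famaza, okozam, puguvi

The suffix is conditioned by the final sound: -am when the stem ends in a sibilant (*gudjelos*, *susez*); -aza when the stem ends in a non-sibilant consonant (*rasjabtor*, *fuh*, *ot*, *rom*); -vi when the stem ends in a vowel (*ufeju*, *umo*).
*fam*: final sound = /m/, a non-sibilant consonant → -aza → *famaza*.
*okoz* — final sound /z/ (a sibilant) → -am → *okozam*.
Since the final sound of *pugu* is /u/ (a vowel), it takes -vi, giving *puguvi*.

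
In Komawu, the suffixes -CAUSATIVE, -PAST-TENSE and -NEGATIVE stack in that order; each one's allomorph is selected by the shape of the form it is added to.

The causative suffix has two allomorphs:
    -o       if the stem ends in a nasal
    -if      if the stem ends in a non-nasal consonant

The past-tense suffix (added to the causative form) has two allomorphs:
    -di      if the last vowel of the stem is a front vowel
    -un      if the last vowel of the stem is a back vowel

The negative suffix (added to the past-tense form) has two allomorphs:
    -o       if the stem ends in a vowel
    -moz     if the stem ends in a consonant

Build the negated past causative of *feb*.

The final consonant of *feb* is /b/, which is non-nasal, so the causative suffix is -if, giving *febif*.
The causative form *febif* — last vowel /i/ (a front vowel) → -di → *febifdi*.
Since the final sound of the past-tense form *febifdi* is /i/ (a vowel), it takes -o, giving *febifdio*.

febifdio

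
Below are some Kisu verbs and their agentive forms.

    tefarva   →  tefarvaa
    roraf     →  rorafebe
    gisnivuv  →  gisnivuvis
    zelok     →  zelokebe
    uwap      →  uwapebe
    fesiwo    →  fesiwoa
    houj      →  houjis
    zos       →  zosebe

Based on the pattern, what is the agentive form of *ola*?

olaa

Looking at the final sound of each stem: -ebe when the stem ends in a voiceless consonant (*roraf*, *zelok*, *uwap*, *zos*); -is when the stem ends in a voiced consonant (*gisnivuv*, *houj*); -a when the stem ends in a vowel (*tefarva*, *fesiwo*).
*ola* — final sound /a/ (a vowel) → -a → *olaa*.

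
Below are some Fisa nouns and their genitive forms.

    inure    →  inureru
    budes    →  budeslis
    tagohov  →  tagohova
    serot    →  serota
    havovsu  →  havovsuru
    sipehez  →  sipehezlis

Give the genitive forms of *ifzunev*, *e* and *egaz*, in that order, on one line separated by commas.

The alternation tracks the final sound of the stem — -lis when the stem ends in a sibilant (*budes*, *sipehez*); -a when the stem ends in a non-sibilant consonant (*tagohov*, *serot*); -ru when the stem ends in a vowel (*inure*, *havovsu*).
*ifzunev*: final sound = /v/, a non-sibilant consonant → -a → *ifzuneva*.
The final sound of *e* is /e/, which is a vowel, so the suffix is -ru, giving *eru*.
*egaz* — final sound /z/ (a sibilant) → -lis → *egazlis*.

ifzuneva, eru, egazlis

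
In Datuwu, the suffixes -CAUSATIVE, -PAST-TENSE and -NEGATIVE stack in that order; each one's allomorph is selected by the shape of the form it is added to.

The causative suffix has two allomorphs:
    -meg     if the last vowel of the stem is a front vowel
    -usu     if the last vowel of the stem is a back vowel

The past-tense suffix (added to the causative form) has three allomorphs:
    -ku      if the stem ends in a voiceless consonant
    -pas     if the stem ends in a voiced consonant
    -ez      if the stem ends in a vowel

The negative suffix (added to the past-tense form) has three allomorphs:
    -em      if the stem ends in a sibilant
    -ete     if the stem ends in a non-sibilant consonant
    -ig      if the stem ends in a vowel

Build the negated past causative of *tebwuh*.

*tebwuh*: last vowel = /u/, a back vowel → -usu → *tebwuhusu*.
The causative form *tebwuhusu* — final sound /u/ (a vowel) → -ez → *tebwuhusuez*.
The past-tense form *tebwuhusuez* — final sound /z/ (a sibilant) → -em → *tebwuhusuezem*.

tebwuhusuezem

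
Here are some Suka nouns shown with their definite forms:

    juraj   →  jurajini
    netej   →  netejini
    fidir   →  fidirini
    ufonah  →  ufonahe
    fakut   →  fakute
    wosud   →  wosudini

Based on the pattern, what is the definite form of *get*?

gete

The pattern is voicing of the final consonant: -e when the stem ends in a voiceless consonant (*ufonah*, *fakut*); -ini when the stem ends in a voiced consonant (*juraj*, *netej*, *fidir*, *wosud*).
Since the final consonant of *get* is /t/ (voiceless), it takes -e, giving *gete*.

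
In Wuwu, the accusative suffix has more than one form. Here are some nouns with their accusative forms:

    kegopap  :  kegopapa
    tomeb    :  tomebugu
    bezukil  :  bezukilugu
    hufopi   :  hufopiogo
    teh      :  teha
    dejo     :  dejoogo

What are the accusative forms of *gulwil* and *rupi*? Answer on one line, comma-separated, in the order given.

Looking at the final sound of each stem: -a when the stem ends in a voiceless consonant (*kegopap*, *teh*); -ugu when the stem ends in a voiced consonant (*tomeb*, *bezukil*); -ogo when the stem ends in a vowel (*hufopi*, *dejo*).
*gulwil*: final sound = /l/, a voiced consonant → -ugu → *gulwilugu*.
The final sound of *rupi* is /i/, which is a vowel, so the suffix is -ogo, giving *rupiogo*.

gulwilugu, rupiogo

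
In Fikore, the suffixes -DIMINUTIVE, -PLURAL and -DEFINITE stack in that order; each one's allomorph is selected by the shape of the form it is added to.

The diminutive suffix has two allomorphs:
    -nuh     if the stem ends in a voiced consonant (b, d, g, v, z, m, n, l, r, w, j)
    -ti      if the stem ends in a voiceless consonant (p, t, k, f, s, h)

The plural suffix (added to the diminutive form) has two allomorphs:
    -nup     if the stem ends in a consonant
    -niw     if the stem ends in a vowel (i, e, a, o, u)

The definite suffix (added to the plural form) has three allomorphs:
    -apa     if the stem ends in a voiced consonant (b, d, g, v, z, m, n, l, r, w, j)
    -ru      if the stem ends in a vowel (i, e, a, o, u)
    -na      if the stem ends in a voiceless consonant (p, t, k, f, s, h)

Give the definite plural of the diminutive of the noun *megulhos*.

The final consonant of *megulhos* is /s/, which is voiceless, so the diminutive suffix is -ti, giving *megulhosti*.
The diminutive form *megulhosti* — final sound /i/ (a vowel) → -niw → *megulhostiniw*.
Since the final sound of the plural form *megulhostiniw* is /w/ (a voiced consonant), it takes -apa, giving *megulhostiniwapa*.

megulhostiniwapa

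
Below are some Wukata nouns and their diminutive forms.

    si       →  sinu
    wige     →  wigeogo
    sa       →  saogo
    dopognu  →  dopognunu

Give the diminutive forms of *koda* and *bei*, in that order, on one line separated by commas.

kodaogo, beinu

The alternation tracks the last vowel of the stem — -nu when the last vowel of the stem is a high vowel (*si*, *dopognu*); -ogo when the last vowel of the stem is a non-high vowel (*wige*, *sa*).
The last vowel of *koda* is /a/, which is a non-high vowel, so the suffix is -ogo, giving *kodaogo*.
Since the last vowel of *bei* is /i/ (a high vowel), it takes -nu, giving *beinu*.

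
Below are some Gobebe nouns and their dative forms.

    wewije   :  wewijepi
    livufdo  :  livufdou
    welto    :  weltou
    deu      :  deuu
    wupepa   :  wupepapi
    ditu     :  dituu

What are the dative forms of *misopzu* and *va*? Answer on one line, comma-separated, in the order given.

The suffix is conditioned by the last vowel: -u when the last vowel of the stem is a rounded vowel (*livufdo*, *welto*, *deu*, *ditu*); -pi when the last vowel of the stem is an unrounded vowel (*wewije*, *wupepa*).
The last vowel of *misopzu* is /u/, which is a rounded vowel, so the suffix is -u, giving *misopzuu*.
*va*: last vowel = /a/, an unrounded vowel → -pi → *vapi*.

misopzuu, vapi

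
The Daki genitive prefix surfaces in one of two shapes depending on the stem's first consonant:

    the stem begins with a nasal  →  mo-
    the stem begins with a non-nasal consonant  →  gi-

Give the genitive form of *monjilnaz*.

momonjilnaz

*monjilnaz*: first consonant = /m/, a nasal → mo- → *momonjilnaz*.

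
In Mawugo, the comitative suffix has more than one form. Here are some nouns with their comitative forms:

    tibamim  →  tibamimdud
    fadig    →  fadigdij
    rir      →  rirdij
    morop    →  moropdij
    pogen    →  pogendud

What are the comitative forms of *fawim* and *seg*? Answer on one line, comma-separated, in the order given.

fawimdud, segdij

The alternation tracks the final consonant of the stem — -dud when the stem ends in a nasal (*tibamim*, *pogen*); -dij when the stem ends in a non-nasal consonant (*fadig*, *rir*, *morop*).
The final consonant of *fawim* is /m/, which is a nasal, so the suffix is -dud, giving *fawimdud*.
*seg* — final consonant /g/ (non-nasal) → -dij → *segdij*.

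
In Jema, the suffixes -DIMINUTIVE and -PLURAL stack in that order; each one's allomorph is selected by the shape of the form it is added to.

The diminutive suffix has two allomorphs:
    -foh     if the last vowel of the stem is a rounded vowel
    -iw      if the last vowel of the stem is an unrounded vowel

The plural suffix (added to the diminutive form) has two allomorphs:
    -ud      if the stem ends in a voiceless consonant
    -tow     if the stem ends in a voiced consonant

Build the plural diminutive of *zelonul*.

Since the last vowel of *zelonul* is /u/ (a rounded vowel), it takes -foh, giving *zelonulfoh*.
The diminutive form *zelonulfoh* — final consonant /h/ (voiceless) → -ud → *zelonulfohud*.

zelonulfohud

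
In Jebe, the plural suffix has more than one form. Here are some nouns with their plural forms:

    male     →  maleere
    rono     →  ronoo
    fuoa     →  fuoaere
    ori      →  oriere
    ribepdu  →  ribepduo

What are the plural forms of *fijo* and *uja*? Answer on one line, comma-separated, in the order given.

The pattern is rounding harmony: -o when the last vowel of the stem is a rounded vowel (*rono*, *ribepdu*); -ere when the last vowel of the stem is an unrounded vowel (*male*, *fuoa*, *ori*).
The last vowel of *fijo* is /o/, which is a rounded vowel, so the suffix is -o, giving *fijoo*.
The last vowel of *uja* is /a/, which is an unrounded vowel, so the suffix is -ere, giving *ujaere*.

fijoo, ujaere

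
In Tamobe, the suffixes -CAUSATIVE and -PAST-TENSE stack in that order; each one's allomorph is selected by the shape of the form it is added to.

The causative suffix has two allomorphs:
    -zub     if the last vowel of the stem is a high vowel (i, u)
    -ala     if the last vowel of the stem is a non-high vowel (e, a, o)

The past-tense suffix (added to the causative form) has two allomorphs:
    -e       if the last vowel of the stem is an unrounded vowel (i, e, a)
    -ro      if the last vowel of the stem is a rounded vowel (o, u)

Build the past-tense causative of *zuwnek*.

The last vowel of *zuwnek* is /e/, which is a non-high vowel, so the causative suffix is -ala, giving *zuwnekala*.
The causative form *zuwnekala* — last vowel /a/ (an unrounded vowel) → -e → *zuwnekalae*.

zuwnekalae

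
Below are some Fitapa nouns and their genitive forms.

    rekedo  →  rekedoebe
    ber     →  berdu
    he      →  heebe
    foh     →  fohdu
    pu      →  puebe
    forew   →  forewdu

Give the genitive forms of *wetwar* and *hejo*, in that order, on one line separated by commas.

wetwardu, hejoebe

The alternation tracks the final sound of the stem — -du when the stem ends in a consonant (*ber*, *foh*, *forew*); -ebe when the stem ends in a vowel (*rekedo*, *he*, *pu*).
Since the final sound of *wetwar* is /r/ (a consonant), it takes -du, giving *wetwardu*.
The final sound of *hejo* is /o/, which is a vowel, so the suffix is -ebe, giving *hejoebe*.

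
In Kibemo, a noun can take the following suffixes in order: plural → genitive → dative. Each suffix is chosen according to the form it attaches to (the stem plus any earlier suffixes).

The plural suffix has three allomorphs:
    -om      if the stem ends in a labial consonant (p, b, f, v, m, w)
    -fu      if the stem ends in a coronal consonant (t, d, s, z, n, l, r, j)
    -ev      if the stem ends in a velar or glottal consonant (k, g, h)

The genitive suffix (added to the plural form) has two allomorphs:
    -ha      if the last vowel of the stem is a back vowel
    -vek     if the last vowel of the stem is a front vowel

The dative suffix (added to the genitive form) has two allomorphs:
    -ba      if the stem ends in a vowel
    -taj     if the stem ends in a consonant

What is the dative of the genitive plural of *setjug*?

*setjug*: final consonant = /g/, velar/glottal → -ev → *setjugev*.
The last vowel of the plural form *setjugev* is /e/, which is a front vowel, so the genitive suffix is -vek, giving *setjugevvek*.
The final sound of the genitive form *setjugevvek* is /k/, which is a consonant, so the dative suffix is -taj, giving *setjugevvektaj*.

setjugevvektaj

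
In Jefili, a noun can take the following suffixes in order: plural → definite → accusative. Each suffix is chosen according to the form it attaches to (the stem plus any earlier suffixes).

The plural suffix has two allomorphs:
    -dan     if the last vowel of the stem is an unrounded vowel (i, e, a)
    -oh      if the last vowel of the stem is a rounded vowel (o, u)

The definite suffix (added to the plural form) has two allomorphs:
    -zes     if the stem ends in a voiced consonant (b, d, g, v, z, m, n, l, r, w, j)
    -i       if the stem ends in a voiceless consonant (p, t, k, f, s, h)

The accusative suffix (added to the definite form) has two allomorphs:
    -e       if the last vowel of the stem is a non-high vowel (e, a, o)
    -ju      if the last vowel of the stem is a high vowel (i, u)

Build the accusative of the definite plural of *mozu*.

mozuohiju

The last vowel of *mozu* is /u/, which is a rounded vowel, so the plural suffix is -oh, giving *mozuoh*.
The plural form *mozuoh*: final consonant = /h/, voiceless → -i → *mozuohi*.
Since the last vowel of the definite form *mozuohi* is /i/ (a high vowel), it takes -ju, giving *mozuohiju*.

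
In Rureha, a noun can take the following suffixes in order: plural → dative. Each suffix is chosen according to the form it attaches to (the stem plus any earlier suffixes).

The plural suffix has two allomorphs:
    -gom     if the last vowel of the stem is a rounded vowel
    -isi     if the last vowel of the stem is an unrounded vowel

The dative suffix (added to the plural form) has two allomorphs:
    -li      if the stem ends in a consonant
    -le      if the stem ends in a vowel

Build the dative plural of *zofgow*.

zofgowgomli

Since the last vowel of *zofgow* is /o/ (a rounded vowel), it takes -gom, giving *zofgowgom*.
Since the final sound of the plural form *zofgowgom* is /m/ (a consonant), it takes -li, giving *zofgowgomli*.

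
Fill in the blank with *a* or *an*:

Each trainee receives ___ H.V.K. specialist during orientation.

an

The indefinite article is chosen by the initial *sound* of the following word, not its spelling.
The initialism *H.V.K.* is read letter by letter; the first letter, H, is pronounced /eɪtʃ/, which begins with a vowel sound.
So the article is *an*: Each trainee receives an H.V.K. specialist during orientation.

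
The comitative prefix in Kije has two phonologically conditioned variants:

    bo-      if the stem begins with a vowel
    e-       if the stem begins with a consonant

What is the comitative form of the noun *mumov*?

Since the first sound of *mumov* is /m/ (a consonant), it takes e-, giving *emumov*.

emumov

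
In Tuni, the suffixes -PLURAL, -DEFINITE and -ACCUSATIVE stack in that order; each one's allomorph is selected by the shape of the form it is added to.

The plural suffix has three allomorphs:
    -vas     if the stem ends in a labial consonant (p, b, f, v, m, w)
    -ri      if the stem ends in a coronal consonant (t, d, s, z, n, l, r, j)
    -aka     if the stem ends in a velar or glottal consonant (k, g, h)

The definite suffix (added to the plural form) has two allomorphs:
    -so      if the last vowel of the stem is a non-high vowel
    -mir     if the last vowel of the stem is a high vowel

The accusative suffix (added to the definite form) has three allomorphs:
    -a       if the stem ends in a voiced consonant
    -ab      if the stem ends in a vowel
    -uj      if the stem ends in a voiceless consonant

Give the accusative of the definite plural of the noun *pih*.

pihakasoab

*pih* — final consonant /h/ (velar/glottal) → -aka → *pihaka*.
The plural form *pihaka*: last vowel = /a/, a non-high vowel → -so → *pihakaso*.
The definite form *pihakaso* — final sound /o/ (a vowel) → -ab → *pihakasoab*.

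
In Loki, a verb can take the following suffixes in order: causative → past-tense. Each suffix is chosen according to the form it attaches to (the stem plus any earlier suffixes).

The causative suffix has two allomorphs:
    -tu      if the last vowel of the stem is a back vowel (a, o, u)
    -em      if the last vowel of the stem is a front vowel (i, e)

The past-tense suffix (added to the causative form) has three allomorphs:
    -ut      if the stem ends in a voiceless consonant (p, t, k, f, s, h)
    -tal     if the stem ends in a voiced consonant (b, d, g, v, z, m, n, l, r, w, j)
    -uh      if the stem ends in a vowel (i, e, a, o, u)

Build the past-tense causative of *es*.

*es*: last vowel = /e/, a front vowel → -em → *esem*.
The causative form *esem*: final sound = /m/, a voiced consonant → -tal → *esemtal*.

esemtal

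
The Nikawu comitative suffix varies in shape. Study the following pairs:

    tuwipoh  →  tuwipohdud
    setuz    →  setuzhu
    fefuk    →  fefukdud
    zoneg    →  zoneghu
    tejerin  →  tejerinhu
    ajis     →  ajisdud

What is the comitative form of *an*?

anhu

Looking at the final consonant of each stem: -dud when the stem ends in a voiceless consonant (*tuwipoh*, *fefuk*, *ajis*); -hu when the stem ends in a voiced consonant (*setuz*, *zoneg*, *tejerin*).
Since the final consonant of *an* is /n/ (voiced), it takes -hu, giving *anhu*.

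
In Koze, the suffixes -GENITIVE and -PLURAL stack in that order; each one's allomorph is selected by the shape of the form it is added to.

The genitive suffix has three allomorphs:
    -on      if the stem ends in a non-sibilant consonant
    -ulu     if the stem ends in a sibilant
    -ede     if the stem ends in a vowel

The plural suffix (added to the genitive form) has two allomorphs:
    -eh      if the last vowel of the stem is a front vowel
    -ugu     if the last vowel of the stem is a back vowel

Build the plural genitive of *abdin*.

*abdin* — final sound /n/ (a non-sibilant consonant) → -on → *abdinon*.
The last vowel of the genitive form *abdinon* is /o/, which is a back vowel, so the plural suffix is -ugu, giving *abdinonugu*.

abdinonugu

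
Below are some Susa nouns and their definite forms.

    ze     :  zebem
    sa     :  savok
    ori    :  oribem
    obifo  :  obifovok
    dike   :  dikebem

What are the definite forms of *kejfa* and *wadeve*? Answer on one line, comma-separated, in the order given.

The pattern is front/back vowel harmony: -bem when the last vowel of the stem is a front vowel (*ze*, *ori*, *dike*); -vok when the last vowel of the stem is a back vowel (*sa*, *obifo*).
The last vowel of *kejfa* is /a/, which is a back vowel, so the suffix is -vok, giving *kejfavok*.
*wadeve*: last vowel = /e/, a front vowel → -bem → *wadevebem*.

kejfavok, wadevebem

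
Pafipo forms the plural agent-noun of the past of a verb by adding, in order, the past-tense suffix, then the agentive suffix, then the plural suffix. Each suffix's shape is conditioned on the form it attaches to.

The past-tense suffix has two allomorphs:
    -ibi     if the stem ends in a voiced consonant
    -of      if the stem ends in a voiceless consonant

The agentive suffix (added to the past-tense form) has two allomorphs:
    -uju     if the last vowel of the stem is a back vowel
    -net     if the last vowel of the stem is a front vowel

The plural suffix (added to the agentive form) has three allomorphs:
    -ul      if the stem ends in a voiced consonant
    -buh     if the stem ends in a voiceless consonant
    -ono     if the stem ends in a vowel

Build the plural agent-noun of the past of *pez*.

pezibinetbuh

The final consonant of *pez* is /z/, which is voiced, so the past-tense suffix is -ibi, giving *pezibi*.
The past-tense form *pezibi*: last vowel = /i/, a front vowel → -net → *pezibinet*.
The agentive form *pezibinet*: final sound = /t/, a voiceless consonant → -buh → *pezibinetbuh*.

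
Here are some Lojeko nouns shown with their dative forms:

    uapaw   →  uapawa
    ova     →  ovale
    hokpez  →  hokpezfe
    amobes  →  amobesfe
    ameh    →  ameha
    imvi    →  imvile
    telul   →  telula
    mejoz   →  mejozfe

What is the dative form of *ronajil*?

The alternation tracks the final sound of the stem — -fe when the stem ends in a sibilant (*hokpez*, *amobes*, *mejoz*); -a when the stem ends in a non-sibilant consonant (*uapaw*, *ameh*, *telul*); -le when the stem ends in a vowel (*ova*, *imvi*).
The final sound of *ronajil* is /l/, which is a non-sibilant consonant, so the suffix is -a, giving *ronajila*.

ronajila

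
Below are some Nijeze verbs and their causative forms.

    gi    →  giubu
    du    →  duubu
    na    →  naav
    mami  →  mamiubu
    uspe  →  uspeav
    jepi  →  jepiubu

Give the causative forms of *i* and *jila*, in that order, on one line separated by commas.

iubu, jilaav

The suffix is conditioned by the last vowel: -ubu when the last vowel of the stem is a high vowel (*gi*, *du*, *mami*, *jepi*); -av when the last vowel of the stem is a non-high vowel (*na*, *uspe*).
Since the last vowel of *i* is /i/ (a high vowel), it takes -ubu, giving *iubu*.
Since the last vowel of *jila* is /a/ (a non-high vowel), it takes -av, giving *jilaav*.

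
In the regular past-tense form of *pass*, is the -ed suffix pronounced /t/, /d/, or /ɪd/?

/t/

The stem *pass* ends in a voiceless consonant other than /t/.
The -ed suffix is realized as /ɪd/ after /t, d/; as /t/ after other voiceless consonants; and as /d/ after other voiced sounds.
So -ed on *pass* is pronounced /t/.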